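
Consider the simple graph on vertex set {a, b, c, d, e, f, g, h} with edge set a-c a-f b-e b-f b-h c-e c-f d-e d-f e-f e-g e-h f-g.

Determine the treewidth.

2

A width-2 tree decomposition is:
Bags: B1 = {c, e, f}  B2 = {b, e, f}  B3 = {d, e, f}  B4 = {a, c, f}  B5 = {b, e, h}  B6 = {e, f, g}
Tree: B1–B2, B2–B3, B1–B4, B2–B5, B2–B6
The largest bag has 3 vertices, giving width 2; this decomposition certifies tw(G) ≤ 2. On the other hand G contains the 3-clique {b, e, h}. A clique must lie in a single bag of any decomposition, so no decomposition can have width below 2. The upper and lower bounds meet at 2, so that is the treewidth.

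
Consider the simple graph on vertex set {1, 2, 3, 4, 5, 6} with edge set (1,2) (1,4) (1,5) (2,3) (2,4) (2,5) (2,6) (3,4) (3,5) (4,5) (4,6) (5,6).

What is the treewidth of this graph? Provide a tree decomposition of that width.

Treewidth 3.
One optimal decomposition is:
Bags: B1 = {2, 3, 4, 5}  B2 = {1, 2, 4, 5}  B3 = {2, 4, 5, 6}
Tree: B1–B2, B2–B3

The largest bag has 4 vertices, giving width 3; this decomposition certifies tw(G) ≤ 3. Conversely, {1, 2, 4, 5} is a clique of size 4, and the vertices of any clique must share a bag in every tree decomposition; so some bag has ≥ 4 vertices and tw(G) ≥ 3. Hence tw(G) = 3 exactly.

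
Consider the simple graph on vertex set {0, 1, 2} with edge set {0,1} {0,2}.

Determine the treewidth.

A width-1 tree decomposition is:
Bags: B1 = {0, 1}  B2 = {0, 2}
Tree: B1–B2
Every bag has size at most 2, so the width is 2 − 1 = 1 and tw(G) ≤ 1. Since G has at least one edge (e.g. 0–1), it is not an edgeless graph, so tw(G) ≥ 1. The upper and lower bounds meet at 1, so that is the treewidth.

1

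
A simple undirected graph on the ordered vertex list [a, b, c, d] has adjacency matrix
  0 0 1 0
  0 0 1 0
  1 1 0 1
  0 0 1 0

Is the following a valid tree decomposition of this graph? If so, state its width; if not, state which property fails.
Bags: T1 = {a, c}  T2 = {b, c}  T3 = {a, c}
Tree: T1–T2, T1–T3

A tree decomposition must satisfy three properties: every vertex lies in some bag; for every edge, both endpoints lie together in some bag; and for every vertex, the bags containing it form a connected subtree. Here vertex d appears in no bag, so the decomposition is invalid.

No — vertex d appears in no bag.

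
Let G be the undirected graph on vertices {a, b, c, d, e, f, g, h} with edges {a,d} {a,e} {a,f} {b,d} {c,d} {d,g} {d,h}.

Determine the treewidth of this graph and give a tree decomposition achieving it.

Treewidth 1.
Bags: B1 = {d, g}  B2 = {d, h}  B3 = {a, d}  B4 = {a, e}  B5 = {a, f}  B6 = {b, d}  B7 = {c, d}
Tree: B1–B2, B1–B3, B3–B4, B3–B5, B2–B6, B1–B7

The largest bag has 2 vertices, giving width 1; this decomposition certifies tw(G) ≤ 1. Since G has at least one edge (e.g. d–g), it is not an edgeless graph, so tw(G) ≥ 1. Hence tw(G) = 1 exactly.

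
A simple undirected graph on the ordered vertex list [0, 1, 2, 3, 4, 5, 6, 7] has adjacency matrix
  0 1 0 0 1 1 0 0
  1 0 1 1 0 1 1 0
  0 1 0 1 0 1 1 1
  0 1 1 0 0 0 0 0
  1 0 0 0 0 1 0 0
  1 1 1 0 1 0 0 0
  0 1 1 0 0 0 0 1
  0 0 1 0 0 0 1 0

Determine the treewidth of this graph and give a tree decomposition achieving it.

Every bag has size at most 3, so the width is 3 − 1 = 2 and tw(G) ≤ 2. For the lower bound, the 3 vertices {0, 1, 5} are pairwise adjacent, and any tree decomposition puts a clique entirely inside one bag — forcing width ≥ 2. The upper and lower bounds meet at 2, so that is the treewidth.

Treewidth 2.
One such decomposition:
Bags: B1 = {1, 2, 6}  B2 = {1, 2, 5}  B3 = {0, 1, 5}  B4 = {2, 6, 7}  B5 = {0, 4, 5}  B6 = {1, 2, 3}
Tree: B1–B2, B2–B3, B1–B4, B3–B5, B1–B6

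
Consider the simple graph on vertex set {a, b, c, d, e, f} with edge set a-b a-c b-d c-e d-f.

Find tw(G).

A width-1 tree decomposition is:
Bags: B1 = {d, f}  B2 = {b, d}  B3 = {a, b}  B4 = {a, c}  B5 = {c, e}
Tree: B1–B2, B2–B3, B3–B4, B4–B5
The largest bag has 2 vertices, giving width 1; this decomposition certifies tw(G) ≤ 1. G has an edge, so its treewidth is at least 1. Hence tw(G) = 1 exactly.

1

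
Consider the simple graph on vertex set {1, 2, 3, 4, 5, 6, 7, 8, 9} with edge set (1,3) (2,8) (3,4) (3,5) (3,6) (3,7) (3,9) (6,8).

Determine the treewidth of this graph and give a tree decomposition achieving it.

Each bag holds 2 vertices, so the decomposition has width 1, which upper-bounds the treewidth. Any graph with an edge has treewidth ≥ 1, and G has the edge 4–3. Combining the bounds, tw(G) = 1.

Treewidth 1.
Bags: B1 = {3, 4}  B2 = {1, 3}  B3 = {3, 9}  B4 = {3, 6}  B5 = {3, 5}  B6 = {6, 8}  B7 = {3, 7}  B8 = {2, 8}
Tree: B1–B2, B1–B3, B3–B4, B4–B5, B4–B6, B5–B7, B6–B8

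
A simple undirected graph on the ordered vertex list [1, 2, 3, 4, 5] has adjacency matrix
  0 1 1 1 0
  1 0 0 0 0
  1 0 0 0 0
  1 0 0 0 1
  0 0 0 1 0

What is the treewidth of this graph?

A width-1 tree decomposition is:
Bags: B1 = {1, 2}  B2 = {1, 4}  B3 = {4, 5}  B4 = {1, 3}
Tree: B1–B2, B2–B3, B1–B4
The largest bag has 2 vertices, giving width 1; this decomposition certifies tw(G) ≤ 1. Any graph with an edge has treewidth ≥ 1, and G has the edge 1–2. Hence tw(G) = 1 exactly.

1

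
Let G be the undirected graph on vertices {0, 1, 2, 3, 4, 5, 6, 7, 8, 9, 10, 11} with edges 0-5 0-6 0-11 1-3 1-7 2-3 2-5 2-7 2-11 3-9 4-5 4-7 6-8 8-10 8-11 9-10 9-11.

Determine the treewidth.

3

A width-3 tree decomposition is:
Bags: B1 = {6, 8, 9, 10}  B2 = {6, 8, 9, 11}  B3 = {0, 6, 9, 11}  B4 = {0, 3, 9, 11}  B5 = {0, 2, 3, 11}  B6 = {0, 2, 3, 5}  B7 = {1, 2, 3, 5}  B8 = {1, 2, 5, 7}  B9 = {1, 4, 5, 7}
Tree: B1–B2, B2–B3, B3–B4, B4–B5, B5–B6, B6–B7, B7–B8, B8–B9
Each bag holds 4 vertices, so the decomposition has width 3, which upper-bounds the treewidth. For the lower bound: the 4 vertex sets {6,8,10}, {9}, {11}, {0,2,3,5} are disjoint, each induces a connected subgraph, and every pair is joined by at least one edge of G. Contracting each set to a single vertex therefore yields K_{4} as a minor, and since treewidth is minor-monotone, tw(G) ≥ tw(K_{4}) = 3. Therefore the treewidth is 3.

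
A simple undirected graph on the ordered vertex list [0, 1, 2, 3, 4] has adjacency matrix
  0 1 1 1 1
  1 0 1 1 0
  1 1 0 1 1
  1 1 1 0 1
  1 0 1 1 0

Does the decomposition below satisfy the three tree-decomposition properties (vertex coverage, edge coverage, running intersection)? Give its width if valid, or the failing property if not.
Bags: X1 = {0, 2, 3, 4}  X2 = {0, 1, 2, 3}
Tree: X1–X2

Vertex coverage: the bags together contain {0, 1, 2, 3, 4}, the full vertex set. Edge coverage: each edge of G has both endpoints in at least one bag. Running intersection: for every vertex, the bags containing it form a connected subtree. All three properties hold, so this is a valid tree decomposition of width max|bag| − 1 = 3, and hence tw(G) ≤ 3.

Yes; width 3.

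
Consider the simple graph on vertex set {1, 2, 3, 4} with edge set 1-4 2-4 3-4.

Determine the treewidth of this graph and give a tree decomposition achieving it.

Treewidth 1.
One optimal decomposition is:
Bags: B1 = {1, 4}  B2 = {2, 4}  B3 = {3, 4}
Tree: B1–B2, B1–B3

Each bag holds 2 vertices, so the decomposition has width 1, which upper-bounds the treewidth. G has an edge, so its treewidth is at least 1. Combining the bounds, tw(G) = 1.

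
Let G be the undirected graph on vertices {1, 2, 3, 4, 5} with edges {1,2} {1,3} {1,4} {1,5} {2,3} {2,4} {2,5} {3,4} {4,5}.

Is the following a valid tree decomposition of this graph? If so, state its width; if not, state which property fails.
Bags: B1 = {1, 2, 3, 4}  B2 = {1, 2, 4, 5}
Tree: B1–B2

Yes; width 3.

Checking the three conditions: (i) the bags cover all of {1, 2, 3, 4, 5}; (ii) for each edge, some bag contains both endpoints; (iii) the bags containing any fixed vertex form a subtree. All hold, so the decomposition is valid with width 4 − 1 = 3.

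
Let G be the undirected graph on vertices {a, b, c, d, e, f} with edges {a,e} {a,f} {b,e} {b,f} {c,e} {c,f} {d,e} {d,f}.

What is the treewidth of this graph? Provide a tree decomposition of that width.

Every bag has size at most 3, so the width is 3 − 1 = 2 and tw(G) ≤ 2. Since c–f–a–e–c is a cycle in G, G is not acyclic. Forests are exactly the graphs of treewidth ≤ 1, so tw(G) ≥ 2. Combining the bounds, tw(G) = 2.

Treewidth 2.
One such decomposition:
Bags: B1 = {c, e, f}  B2 = {a, e, f}  B3 = {b, e, f}  B4 = {d, e, f}
Tree: B1–B2, B2–B3, B3–B4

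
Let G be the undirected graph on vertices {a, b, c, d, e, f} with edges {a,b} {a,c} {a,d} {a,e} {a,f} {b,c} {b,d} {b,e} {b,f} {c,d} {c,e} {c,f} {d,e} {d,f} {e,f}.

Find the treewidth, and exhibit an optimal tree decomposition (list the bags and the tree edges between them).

Treewidth 5.
One such decomposition:
Bags: B1 = {a, b, c, d, e, f}
Tree: (single bag)

With just one bag of size 6, the width is 6 − 1 = 5, so tw(G) ≤ 5. Conversely, {a, b, c, d, e, f} is a clique of size 6, and the vertices of any clique must share a bag in every tree decomposition; so some bag has ≥ 6 vertices and tw(G) ≥ 5. Combining the bounds, tw(G) = 5.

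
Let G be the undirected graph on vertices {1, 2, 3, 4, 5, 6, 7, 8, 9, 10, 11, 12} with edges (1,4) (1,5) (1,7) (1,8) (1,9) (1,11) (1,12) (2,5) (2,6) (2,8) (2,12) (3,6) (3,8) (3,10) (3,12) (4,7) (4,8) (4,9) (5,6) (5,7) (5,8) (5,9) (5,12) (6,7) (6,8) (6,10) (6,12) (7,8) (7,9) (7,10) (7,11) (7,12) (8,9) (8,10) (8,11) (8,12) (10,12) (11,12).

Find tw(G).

A width-4 tree decomposition is:
Bags: B1 = {1, 5, 7, 8, 12}  B2 = {5, 6, 7, 8, 12}  B3 = {1, 5, 7, 8, 9}  B4 = {1, 7, 8, 11, 12}  B5 = {2, 5, 6, 8, 12}  B6 = {6, 7, 8, 10, 12}  B7 = {1, 4, 7, 8, 9}  B8 = {3, 6, 8, 10, 12}
Tree: B1–B2, B1–B3, B1–B4, B2–B5, B2–B6, B3–B7, B6–B8
Each bag holds 5 vertices, so the decomposition has width 4, which upper-bounds the treewidth. On the other hand G contains the 5-clique {2, 5, 6, 8, 12}. A clique must lie in a single bag of any decomposition, so no decomposition can have width below 4. The upper and lower bounds meet at 4, so that is the treewidth.

4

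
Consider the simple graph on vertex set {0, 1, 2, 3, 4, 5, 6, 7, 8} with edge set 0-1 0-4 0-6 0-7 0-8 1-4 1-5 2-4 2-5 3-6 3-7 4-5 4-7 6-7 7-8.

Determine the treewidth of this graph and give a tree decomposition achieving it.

Treewidth 2.
Bags: B1 = {0, 4, 7}  B2 = {0, 6, 7}  B3 = {0, 1, 4}  B4 = {1, 4, 5}  B5 = {3, 6, 7}  B6 = {0, 7, 8}  B7 = {2, 4, 5}
Tree: B1–B2, B1–B3, B3–B4, B2–B5, B1–B6, B4–B7

The largest bag has 3 vertices, giving width 2; this decomposition certifies tw(G) ≤ 2. On the other hand G contains the 3-clique {0, 1, 4}. A clique must lie in a single bag of any decomposition, so no decomposition can have width below 2. Hence tw(G) = 2 exactly.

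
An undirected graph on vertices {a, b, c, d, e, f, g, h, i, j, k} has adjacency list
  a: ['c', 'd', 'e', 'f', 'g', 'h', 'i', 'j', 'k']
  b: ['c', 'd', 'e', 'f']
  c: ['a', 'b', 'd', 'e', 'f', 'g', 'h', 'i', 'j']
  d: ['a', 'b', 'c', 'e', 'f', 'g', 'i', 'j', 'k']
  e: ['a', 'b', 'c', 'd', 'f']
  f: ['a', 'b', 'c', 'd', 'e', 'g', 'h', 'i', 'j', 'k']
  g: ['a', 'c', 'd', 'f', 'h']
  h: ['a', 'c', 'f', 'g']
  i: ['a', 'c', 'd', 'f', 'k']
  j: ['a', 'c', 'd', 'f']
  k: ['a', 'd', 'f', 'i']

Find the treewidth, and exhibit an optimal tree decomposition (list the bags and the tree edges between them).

Each bag holds 5 vertices, so the decomposition has width 4, which upper-bounds the treewidth. Conversely, {a, c, d, f, g} is a clique of size 5, and the vertices of any clique must share a bag in every tree decomposition; so some bag has ≥ 5 vertices and tw(G) ≥ 4. Therefore the treewidth is 4.

Treewidth 4.
One optimal decomposition is:
Bags: B1 = {a, c, d, f, j}  B2 = {a, c, d, f, i}  B3 = {a, d, f, i, k}  B4 = {a, c, d, e, f}  B5 = {b, c, d, e, f}  B6 = {a, c, d, f, g}  B7 = {a, c, f, g, h}
Tree: B1–B2, B2–B3, B1–B4, B4–B5, B2–B6, B6–B7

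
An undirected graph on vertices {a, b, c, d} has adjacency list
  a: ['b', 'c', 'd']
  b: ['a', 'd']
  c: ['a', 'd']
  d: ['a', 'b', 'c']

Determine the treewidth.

A width-2 tree decomposition is:
Bags: B1 = {a, c, d}  B2 = {a, b, d}
Tree: B1–B2
Every bag has size at most 3, so the width is 3 − 1 = 2 and tw(G) ≤ 2. On the other hand G contains the 3-clique {a, c, d}. A clique must lie in a single bag of any decomposition, so no decomposition can have width below 2. Hence tw(G) = 2 exactly.

2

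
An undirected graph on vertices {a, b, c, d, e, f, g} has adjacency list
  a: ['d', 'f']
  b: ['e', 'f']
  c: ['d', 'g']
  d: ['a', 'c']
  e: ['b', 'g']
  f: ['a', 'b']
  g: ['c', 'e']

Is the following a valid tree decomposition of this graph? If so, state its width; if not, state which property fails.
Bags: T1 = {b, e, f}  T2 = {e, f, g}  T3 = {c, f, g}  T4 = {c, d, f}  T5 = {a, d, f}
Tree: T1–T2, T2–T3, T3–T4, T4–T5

Yes; width 2.

Vertex coverage: the bags together contain {a, b, c, d, e, f, g}, the full vertex set. Edge coverage: each edge of G has both endpoints in at least one bag. Running intersection: for every vertex, the bags containing it form a connected subtree. All three properties hold, so this is a valid tree decomposition of width max|bag| − 1 = 2, and hence tw(G) ≤ 2.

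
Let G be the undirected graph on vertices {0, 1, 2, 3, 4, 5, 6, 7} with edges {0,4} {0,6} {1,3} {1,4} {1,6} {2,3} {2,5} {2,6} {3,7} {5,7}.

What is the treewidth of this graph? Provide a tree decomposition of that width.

The largest bag has 3 vertices, giving width 2; this decomposition certifies tw(G) ≤ 2. The edges 0–4–1–6–0 form a cycle, so G is not a tree and its treewidth is at least 2. Hence tw(G) = 2 exactly.

Treewidth 2.
One such decomposition:
Bags: B1 = {0, 4, 6}  B2 = {1, 4, 6}  B3 = {1, 2, 6}  B4 = {1, 2, 3}  B5 = {2, 3, 5}  B6 = {3, 5, 7}
Tree: B1–B2, B2–B3, B3–B4, B4–B5, B5–B6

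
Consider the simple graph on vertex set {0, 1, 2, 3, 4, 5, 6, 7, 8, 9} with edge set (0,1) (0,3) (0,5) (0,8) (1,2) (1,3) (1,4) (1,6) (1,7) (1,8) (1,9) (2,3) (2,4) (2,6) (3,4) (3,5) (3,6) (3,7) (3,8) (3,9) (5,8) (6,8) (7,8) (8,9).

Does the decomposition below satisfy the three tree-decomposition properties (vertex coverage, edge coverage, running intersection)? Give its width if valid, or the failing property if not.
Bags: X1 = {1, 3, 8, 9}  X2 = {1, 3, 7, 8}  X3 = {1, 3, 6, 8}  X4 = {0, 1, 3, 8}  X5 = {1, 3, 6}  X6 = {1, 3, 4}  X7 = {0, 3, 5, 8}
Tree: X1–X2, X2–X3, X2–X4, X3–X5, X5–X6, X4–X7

A tree decomposition must satisfy three properties: every vertex lies in some bag; for every edge, both endpoints lie together in some bag; and for every vertex, the bags containing it form a connected subtree. Here vertex 2 appears in no bag, so the decomposition is invalid.

No — vertex 2 appears in no bag.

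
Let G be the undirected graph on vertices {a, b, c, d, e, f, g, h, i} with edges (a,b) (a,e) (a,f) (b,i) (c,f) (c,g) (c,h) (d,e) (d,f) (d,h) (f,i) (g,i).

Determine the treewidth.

A width-3 tree decomposition is:
Bags: B1 = {c, d, g, h}  B2 = {c, d, f, g}  B3 = {d, f, g, i}  B4 = {d, e, f, i}  B5 = {a, e, f, i}  B6 = {a, b, e, i}
Tree: B1–B2, B2–B3, B3–B4, B4–B5, B5–B6
The largest bag has 4 vertices, giving width 3; this decomposition certifies tw(G) ≤ 3. For the lower bound: the 4 vertex sets {c,g,h}, {d}, {f}, {a,b,e,i} are disjoint, each induces a connected subgraph, and every pair is joined by at least one edge of G. Contracting each set to a single vertex therefore yields K_{4} as a minor, and since treewidth is minor-monotone, tw(G) ≥ tw(K_{4}) = 3. Combining the bounds, tw(G) = 3.

3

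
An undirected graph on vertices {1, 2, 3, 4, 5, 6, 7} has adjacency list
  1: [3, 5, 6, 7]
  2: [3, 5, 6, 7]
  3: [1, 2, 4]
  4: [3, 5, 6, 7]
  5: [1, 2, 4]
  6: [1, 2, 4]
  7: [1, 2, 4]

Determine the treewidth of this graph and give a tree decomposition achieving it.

Treewidth 3.
One optimal decomposition is:
Bags: B1 = {1, 2, 4, 7}  B2 = {1, 2, 4, 6}  B3 = {1, 2, 3, 4}  B4 = {1, 2, 4, 5}
Tree: B1–B2, B2–B3, B3–B4

The largest bag has 4 vertices, giving width 3; this decomposition certifies tw(G) ≤ 3. For the lower bound: the 4 vertex sets {1,7}, {4,6}, {2}, {3} are disjoint, each induces a connected subgraph, and every pair is joined by at least one edge of G. Contracting each set to a single vertex therefore yields K_{4} as a minor, and since treewidth is minor-monotone, tw(G) ≥ tw(K_{4}) = 3. Hence tw(G) = 3 exactly.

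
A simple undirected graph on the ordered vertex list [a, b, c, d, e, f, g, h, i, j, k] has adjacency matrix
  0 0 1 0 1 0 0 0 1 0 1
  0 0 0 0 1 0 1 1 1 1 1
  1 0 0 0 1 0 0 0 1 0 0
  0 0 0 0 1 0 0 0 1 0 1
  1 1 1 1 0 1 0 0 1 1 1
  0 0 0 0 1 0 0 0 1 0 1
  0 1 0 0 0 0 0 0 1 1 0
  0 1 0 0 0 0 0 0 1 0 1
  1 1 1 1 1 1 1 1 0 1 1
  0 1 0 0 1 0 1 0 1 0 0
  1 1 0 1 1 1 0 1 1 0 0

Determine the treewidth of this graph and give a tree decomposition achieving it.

Every bag has size at most 4, so the width is 4 − 1 = 3 and tw(G) ≤ 3. For the lower bound, the 4 vertices {b, g, i, j} are pairwise adjacent, and any tree decomposition puts a clique entirely inside one bag — forcing width ≥ 3. The upper and lower bounds meet at 3, so that is the treewidth.

Treewidth 3.
One optimal decomposition is:
Bags: B1 = {b, h, i, k}  B2 = {b, e, i, k}  B3 = {b, e, i, j}  B4 = {b, g, i, j}  B5 = {d, e, i, k}  B6 = {e, f, i, k}  B7 = {a, e, i, k}  B8 = {a, c, e, i}
Tree: B1–B2, B2–B3, B3–B4, B2–B5, B2–B6, B2–B7, B7–B8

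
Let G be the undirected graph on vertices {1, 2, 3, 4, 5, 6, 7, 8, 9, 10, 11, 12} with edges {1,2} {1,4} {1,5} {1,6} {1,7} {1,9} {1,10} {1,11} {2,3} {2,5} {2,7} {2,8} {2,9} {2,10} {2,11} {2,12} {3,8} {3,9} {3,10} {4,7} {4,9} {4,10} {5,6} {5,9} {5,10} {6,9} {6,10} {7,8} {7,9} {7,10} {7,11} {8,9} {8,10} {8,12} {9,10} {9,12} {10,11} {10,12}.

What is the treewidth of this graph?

4

A width-4 tree decomposition is:
Bags: B1 = {2, 3, 8, 9, 10}  B2 = {2, 7, 8, 9, 10}  B3 = {1, 2, 7, 9, 10}  B4 = {1, 2, 5, 9, 10}  B5 = {1, 4, 7, 9, 10}  B6 = {1, 5, 6, 9, 10}  B7 = {2, 8, 9, 10, 12}  B8 = {1, 2, 7, 10, 11}
Tree: B1–B2, B2–B3, B3–B4, B3–B5, B4–B6, B1–B7, B3–B8
Every bag has size at most 5, so the width is 5 − 1 = 4 and tw(G) ≤ 4. Conversely, {2, 3, 8, 9, 10} is a clique of size 5, and the vertices of any clique must share a bag in every tree decomposition; so some bag has ≥ 5 vertices and tw(G) ≥ 4. Therefore the treewidth is 4.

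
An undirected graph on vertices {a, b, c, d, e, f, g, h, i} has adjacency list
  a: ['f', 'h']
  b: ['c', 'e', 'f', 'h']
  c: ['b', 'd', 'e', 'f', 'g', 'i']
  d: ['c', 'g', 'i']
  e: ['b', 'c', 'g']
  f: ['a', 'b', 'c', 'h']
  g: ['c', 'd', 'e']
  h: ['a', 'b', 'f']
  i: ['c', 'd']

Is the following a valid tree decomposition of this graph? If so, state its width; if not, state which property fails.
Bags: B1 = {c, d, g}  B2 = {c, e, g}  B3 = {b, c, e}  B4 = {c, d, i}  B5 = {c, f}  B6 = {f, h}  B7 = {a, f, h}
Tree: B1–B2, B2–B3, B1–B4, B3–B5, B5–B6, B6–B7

No — edge (b,f) lies in no bag.

A tree decomposition must satisfy three properties: every vertex lies in some bag; for every edge, both endpoints lie together in some bag; and for every vertex, the bags containing it form a connected subtree. Here edge (b,f) lies in no bag, so the decomposition is invalid.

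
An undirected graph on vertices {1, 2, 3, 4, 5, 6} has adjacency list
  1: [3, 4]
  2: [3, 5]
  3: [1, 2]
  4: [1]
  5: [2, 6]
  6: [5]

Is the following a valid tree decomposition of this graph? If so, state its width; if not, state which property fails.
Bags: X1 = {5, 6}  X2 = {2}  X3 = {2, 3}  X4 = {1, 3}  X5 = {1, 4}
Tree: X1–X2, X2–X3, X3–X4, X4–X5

A tree decomposition must satisfy three properties: every vertex lies in some bag; for every edge, both endpoints lie together in some bag; and for every vertex, the bags containing it form a connected subtree. Here edge (5,2) lies in no bag, so the decomposition is invalid.

No — edge (5,2) lies in no bag.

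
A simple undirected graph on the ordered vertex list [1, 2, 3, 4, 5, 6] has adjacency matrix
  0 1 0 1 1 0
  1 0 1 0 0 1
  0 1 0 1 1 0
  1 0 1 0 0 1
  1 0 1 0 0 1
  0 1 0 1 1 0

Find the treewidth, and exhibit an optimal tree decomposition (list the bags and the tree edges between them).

Treewidth 3.
Bags: B1 = {2, 3, 4, 5}  B2 = {1, 2, 4, 5}  B3 = {2, 4, 5, 6}
Tree: B1–B2, B2–B3

Every bag has size at most 4, so the width is 4 − 1 = 3 and tw(G) ≤ 3. For the lower bound: the 4 vertex sets {3,4}, {1,2}, {5}, {6} are disjoint, each induces a connected subgraph, and every pair is joined by at least one edge of G. Contracting each set to a single vertex therefore yields K_{4} as a minor, and since treewidth is minor-monotone, tw(G) ≥ tw(K_{4}) = 3. Combining the bounds, tw(G) = 3.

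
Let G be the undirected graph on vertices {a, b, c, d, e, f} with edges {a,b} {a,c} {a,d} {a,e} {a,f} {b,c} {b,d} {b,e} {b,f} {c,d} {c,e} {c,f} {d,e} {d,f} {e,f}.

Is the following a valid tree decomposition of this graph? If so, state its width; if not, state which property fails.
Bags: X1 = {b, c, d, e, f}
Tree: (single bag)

No — vertex a appears in no bag.

A tree decomposition must satisfy three properties: every vertex lies in some bag; for every edge, both endpoints lie together in some bag; and for every vertex, the bags containing it form a connected subtree. Here vertex a appears in no bag, so the decomposition is invalid.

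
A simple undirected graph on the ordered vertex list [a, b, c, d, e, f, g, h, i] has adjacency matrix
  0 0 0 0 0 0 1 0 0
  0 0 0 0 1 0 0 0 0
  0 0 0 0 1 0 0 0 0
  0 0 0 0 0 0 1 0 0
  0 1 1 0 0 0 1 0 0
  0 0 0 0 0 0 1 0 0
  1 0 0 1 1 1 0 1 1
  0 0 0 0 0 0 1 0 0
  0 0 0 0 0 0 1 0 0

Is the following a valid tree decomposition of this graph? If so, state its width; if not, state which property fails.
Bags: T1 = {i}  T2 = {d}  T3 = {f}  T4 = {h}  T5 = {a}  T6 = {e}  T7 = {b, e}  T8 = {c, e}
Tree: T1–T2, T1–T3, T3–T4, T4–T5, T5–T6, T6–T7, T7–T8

No — vertex g appears in no bag.

A tree decomposition must satisfy three properties: every vertex lies in some bag; for every edge, both endpoints lie together in some bag; and for every vertex, the bags containing it form a connected subtree. Here vertex g appears in no bag, so the decomposition is invalid.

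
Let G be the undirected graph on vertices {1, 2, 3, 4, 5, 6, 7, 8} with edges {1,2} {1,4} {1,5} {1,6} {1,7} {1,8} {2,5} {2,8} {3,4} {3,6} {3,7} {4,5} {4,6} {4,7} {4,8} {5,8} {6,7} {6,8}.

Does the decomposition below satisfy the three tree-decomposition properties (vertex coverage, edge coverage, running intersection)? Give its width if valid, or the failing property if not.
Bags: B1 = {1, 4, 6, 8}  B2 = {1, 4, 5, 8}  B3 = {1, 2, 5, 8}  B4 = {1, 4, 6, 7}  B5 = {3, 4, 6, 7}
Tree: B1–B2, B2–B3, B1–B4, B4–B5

Yes; width 3.

Every vertex of G appears in some bag (union = {1, 2, 3, 4, 5, 6, 7, 8}); every edge is covered by a bag; and for each vertex v the set of bags containing v is connected in the bag tree. The decomposition is therefore valid. The largest bag has 4 vertices, so the width is 3.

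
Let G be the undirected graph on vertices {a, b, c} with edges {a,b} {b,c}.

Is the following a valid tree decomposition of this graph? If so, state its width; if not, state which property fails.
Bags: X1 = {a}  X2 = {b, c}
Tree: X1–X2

A tree decomposition must satisfy three properties: every vertex lies in some bag; for every edge, both endpoints lie together in some bag; and for every vertex, the bags containing it form a connected subtree. Here edge (b,a) lies in no bag, so the decomposition is invalid.

No — edge (b,a) lies in no bag.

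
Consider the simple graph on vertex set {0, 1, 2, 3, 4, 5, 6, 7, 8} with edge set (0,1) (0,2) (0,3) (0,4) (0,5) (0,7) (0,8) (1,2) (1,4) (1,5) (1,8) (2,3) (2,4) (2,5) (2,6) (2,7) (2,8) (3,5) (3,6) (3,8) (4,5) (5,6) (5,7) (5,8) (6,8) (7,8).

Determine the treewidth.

4

A width-4 tree decomposition is:
Bags: B1 = {0, 2, 5, 7, 8}  B2 = {0, 2, 3, 5, 8}  B3 = {2, 3, 5, 6, 8}  B4 = {0, 1, 2, 5, 8}  B5 = {0, 1, 2, 4, 5}
Tree: B1–B2, B2–B3, B1–B4, B4–B5
The largest bag has 5 vertices, giving width 4; this decomposition certifies tw(G) ≤ 4. Conversely, {0, 1, 2, 5, 8} is a clique of size 5, and the vertices of any clique must share a bag in every tree decomposition; so some bag has ≥ 5 vertices and tw(G) ≥ 4. The upper and lower bounds meet at 4, so that is the treewidth.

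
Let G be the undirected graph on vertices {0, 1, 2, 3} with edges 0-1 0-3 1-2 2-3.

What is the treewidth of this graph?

2

A width-2 tree decomposition is:
Bags: B1 = {1, 2, 3}  B2 = {0, 1, 3}
Tree: B1–B2
Each bag holds 3 vertices, so the decomposition has width 2, which upper-bounds the treewidth. The edges 1–2–3–0–1 form a cycle, so G is not a tree and its treewidth is at least 2. The upper and lower bounds meet at 2, so that is the treewidth.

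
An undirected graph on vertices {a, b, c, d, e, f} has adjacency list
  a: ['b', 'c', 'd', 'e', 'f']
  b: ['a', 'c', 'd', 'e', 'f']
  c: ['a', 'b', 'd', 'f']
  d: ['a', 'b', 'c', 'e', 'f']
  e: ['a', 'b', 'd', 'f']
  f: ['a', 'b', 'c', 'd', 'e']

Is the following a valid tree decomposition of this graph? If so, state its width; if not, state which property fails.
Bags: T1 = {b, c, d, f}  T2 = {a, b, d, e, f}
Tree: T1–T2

No — edge (a,c) lies in no bag.

A tree decomposition must satisfy three properties: every vertex lies in some bag; for every edge, both endpoints lie together in some bag; and for every vertex, the bags containing it form a connected subtree. Here edge (a,c) lies in no bag, so the decomposition is invalid.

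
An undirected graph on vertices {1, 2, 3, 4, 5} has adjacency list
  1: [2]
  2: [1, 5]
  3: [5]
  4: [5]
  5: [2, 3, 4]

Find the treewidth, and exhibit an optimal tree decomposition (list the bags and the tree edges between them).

Every bag has size at most 2, so the width is 2 − 1 = 1 and tw(G) ≤ 1. Any graph with an edge has treewidth ≥ 1, and G has the edge 4–5. Hence tw(G) = 1 exactly.

Treewidth 1.
Bags: B1 = {4, 5}  B2 = {2, 5}  B3 = {1, 2}  B4 = {3, 5}
Tree: B1–B2, B2–B3, B1–B4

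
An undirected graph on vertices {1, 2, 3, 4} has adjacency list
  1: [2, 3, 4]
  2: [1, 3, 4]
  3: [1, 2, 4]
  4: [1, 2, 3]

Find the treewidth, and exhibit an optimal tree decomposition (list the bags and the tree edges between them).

A single bag containing all 4 vertices is trivially a valid decomposition of width 3. Conversely, {1, 2, 3, 4} is a clique of size 4, and the vertices of any clique must share a bag in every tree decomposition; so some bag has ≥ 4 vertices and tw(G) ≥ 3. Therefore the treewidth is 3.

Treewidth 3.
Bags: B1 = {1, 2, 3, 4}
Tree: (single bag)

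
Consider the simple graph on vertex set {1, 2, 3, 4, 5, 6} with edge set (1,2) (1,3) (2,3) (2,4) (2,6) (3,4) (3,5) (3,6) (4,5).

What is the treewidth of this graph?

2

A width-2 tree decomposition is:
Bags: B1 = {2, 3, 4}  B2 = {3, 4, 5}  B3 = {1, 2, 3}  B4 = {2, 3, 6}
Tree: B1–B2, B1–B3, B1–B4
Every bag has size at most 3, so the width is 3 − 1 = 2 and tw(G) ≤ 2. For the lower bound, the 3 vertices {1, 2, 3} are pairwise adjacent, and any tree decomposition puts a clique entirely inside one bag — forcing width ≥ 2. Therefore the treewidth is 2.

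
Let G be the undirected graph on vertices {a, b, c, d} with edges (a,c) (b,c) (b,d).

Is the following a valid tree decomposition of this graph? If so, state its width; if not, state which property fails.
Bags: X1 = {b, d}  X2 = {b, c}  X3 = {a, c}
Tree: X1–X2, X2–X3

Yes; width 1.

Every vertex of G appears in some bag (union = {a, b, c, d}); every edge is covered by a bag; and for each vertex v the set of bags containing v is connected in the bag tree. The decomposition is therefore valid. The largest bag has 2 vertices, so the width is 1.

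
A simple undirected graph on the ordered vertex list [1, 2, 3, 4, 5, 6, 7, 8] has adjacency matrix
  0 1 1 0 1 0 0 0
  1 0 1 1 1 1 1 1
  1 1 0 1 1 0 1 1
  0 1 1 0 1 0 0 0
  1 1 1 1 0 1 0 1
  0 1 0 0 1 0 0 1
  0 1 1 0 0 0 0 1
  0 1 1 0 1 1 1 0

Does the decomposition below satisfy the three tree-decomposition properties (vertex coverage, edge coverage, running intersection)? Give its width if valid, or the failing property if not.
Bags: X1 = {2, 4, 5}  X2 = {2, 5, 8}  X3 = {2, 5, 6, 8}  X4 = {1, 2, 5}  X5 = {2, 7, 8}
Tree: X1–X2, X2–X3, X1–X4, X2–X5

No — vertex 3 appears in no bag.

A tree decomposition must satisfy three properties: every vertex lies in some bag; for every edge, both endpoints lie together in some bag; and for every vertex, the bags containing it form a connected subtree. Here vertex 3 appears in no bag, so the decomposition is invalid.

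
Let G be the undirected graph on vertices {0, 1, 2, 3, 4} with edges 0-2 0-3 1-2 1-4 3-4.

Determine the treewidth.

A width-2 tree decomposition is:
Bags: B1 = {0, 2, 3}  B2 = {2, 3, 4}  B3 = {1, 2, 4}
Tree: B1–B2, B2–B3
The largest bag has 3 vertices, giving width 2; this decomposition certifies tw(G) ≤ 2. Since 2–0–3–4–1–2 is a cycle in G, G is not acyclic. Forests are exactly the graphs of treewidth ≤ 1, so tw(G) ≥ 2. Hence tw(G) = 2 exactly.

2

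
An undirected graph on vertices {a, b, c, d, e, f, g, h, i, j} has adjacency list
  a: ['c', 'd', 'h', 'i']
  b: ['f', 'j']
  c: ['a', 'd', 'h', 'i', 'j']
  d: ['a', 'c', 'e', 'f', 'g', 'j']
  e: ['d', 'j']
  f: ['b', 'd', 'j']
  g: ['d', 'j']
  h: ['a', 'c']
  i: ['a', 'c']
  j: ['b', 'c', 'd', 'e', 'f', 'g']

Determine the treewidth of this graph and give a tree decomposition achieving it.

Treewidth 2.
One optimal decomposition is:
Bags: B1 = {c, d, j}  B2 = {a, c, d}  B3 = {d, f, j}  B4 = {b, f, j}  B5 = {a, c, h}  B6 = {d, e, j}  B7 = {d, g, j}  B8 = {a, c, i}
Tree: B1–B2, B1–B3, B3–B4, B2–B5, B1–B6, B6–B7, B5–B8

The largest bag has 3 vertices, giving width 2; this decomposition certifies tw(G) ≤ 2. Conversely, {d, g, j} is a clique of size 3, and the vertices of any clique must share a bag in every tree decomposition; so some bag has ≥ 3 vertices and tw(G) ≥ 2. The upper and lower bounds meet at 2, so that is the treewidth.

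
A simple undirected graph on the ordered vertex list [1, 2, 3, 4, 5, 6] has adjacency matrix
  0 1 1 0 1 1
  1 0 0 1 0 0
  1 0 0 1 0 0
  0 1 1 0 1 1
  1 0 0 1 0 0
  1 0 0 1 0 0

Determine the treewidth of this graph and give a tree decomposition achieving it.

Treewidth 2.
Bags: B1 = {1, 2, 4}  B2 = {1, 4, 5}  B3 = {1, 3, 4}  B4 = {1, 4, 6}
Tree: B1–B2, B2–B3, B3–B4

Each bag holds 3 vertices, so the decomposition has width 2, which upper-bounds the treewidth. For the lower bound, G contains the cycle 4–2–1–5–4, so G is not a forest; only forests have treewidth ≤ 1, hence tw(G) ≥ 2. Therefore the treewidth is 2.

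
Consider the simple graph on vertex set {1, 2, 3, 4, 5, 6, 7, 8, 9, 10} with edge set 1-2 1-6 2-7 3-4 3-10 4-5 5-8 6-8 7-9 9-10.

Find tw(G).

A width-2 tree decomposition is:
Bags: B1 = {3, 9, 10}  B2 = {3, 4, 9}  B3 = {4, 5, 9}  B4 = {5, 8, 9}  B5 = {6, 8, 9}  B6 = {1, 6, 9}  B7 = {1, 2, 9}  B8 = {2, 7, 9}
Tree: B1–B2, B2–B3, B3–B4, B4–B5, B5–B6, B6–B7, B7–B8
Every bag has size at most 3, so the width is 3 − 1 = 2 and tw(G) ≤ 2. The edges 9–10–3–4–5–8–6–1–2–7–9 form a cycle, so G is not a tree and its treewidth is at least 2. The upper and lower bounds meet at 2, so that is the treewidth.

2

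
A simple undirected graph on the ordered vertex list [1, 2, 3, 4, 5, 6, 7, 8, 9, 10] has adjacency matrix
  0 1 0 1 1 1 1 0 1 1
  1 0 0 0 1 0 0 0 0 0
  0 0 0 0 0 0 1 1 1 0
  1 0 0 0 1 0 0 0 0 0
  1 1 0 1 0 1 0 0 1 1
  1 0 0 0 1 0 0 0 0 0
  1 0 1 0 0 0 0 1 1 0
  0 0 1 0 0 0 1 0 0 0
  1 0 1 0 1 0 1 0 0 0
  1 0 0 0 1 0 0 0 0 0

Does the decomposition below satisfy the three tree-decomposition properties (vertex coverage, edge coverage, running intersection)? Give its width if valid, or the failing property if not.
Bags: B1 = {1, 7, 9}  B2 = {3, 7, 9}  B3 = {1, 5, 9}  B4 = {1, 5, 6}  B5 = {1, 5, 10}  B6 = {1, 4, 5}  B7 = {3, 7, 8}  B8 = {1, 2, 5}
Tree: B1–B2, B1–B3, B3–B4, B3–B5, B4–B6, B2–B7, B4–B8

Yes; width 2.

Checking the three conditions: (i) the bags cover all of {1, 2, 3, 4, 5, 6, 7, 8, 9, 10}; (ii) for each edge, some bag contains both endpoints; (iii) the bags containing any fixed vertex form a subtree. All hold, so the decomposition is valid with width 3 − 1 = 2.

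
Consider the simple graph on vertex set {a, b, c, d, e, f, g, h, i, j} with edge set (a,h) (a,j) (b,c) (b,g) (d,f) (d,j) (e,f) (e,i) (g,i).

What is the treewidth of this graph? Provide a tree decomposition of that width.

Treewidth 1.
Bags: B1 = {b, c}  B2 = {b, g}  B3 = {g, i}  B4 = {e, i}  B5 = {e, f}  B6 = {d, f}  B7 = {d, j}  B8 = {a, j}  B9 = {a, h}
Tree: B1–B2, B2–B3, B3–B4, B4–B5, B5–B6, B6–B7, B7–B8, B8–B9

Each bag holds 2 vertices, so the decomposition has width 1, which upper-bounds the treewidth. G has an edge, so its treewidth is at least 1. Hence tw(G) = 1 exactly.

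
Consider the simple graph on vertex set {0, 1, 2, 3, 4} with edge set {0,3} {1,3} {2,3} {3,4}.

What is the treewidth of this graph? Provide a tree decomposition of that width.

Every bag has size at most 2, so the width is 2 − 1 = 1 and tw(G) ≤ 1. Since G has at least one edge (e.g. 1–3), it is not an edgeless graph, so tw(G) ≥ 1. Combining the bounds, tw(G) = 1.

Treewidth 1.
Bags: B1 = {1, 3}  B2 = {3, 4}  B3 = {2, 3}  B4 = {0, 3}
Tree: B1–B2, B2–B3, B3–B4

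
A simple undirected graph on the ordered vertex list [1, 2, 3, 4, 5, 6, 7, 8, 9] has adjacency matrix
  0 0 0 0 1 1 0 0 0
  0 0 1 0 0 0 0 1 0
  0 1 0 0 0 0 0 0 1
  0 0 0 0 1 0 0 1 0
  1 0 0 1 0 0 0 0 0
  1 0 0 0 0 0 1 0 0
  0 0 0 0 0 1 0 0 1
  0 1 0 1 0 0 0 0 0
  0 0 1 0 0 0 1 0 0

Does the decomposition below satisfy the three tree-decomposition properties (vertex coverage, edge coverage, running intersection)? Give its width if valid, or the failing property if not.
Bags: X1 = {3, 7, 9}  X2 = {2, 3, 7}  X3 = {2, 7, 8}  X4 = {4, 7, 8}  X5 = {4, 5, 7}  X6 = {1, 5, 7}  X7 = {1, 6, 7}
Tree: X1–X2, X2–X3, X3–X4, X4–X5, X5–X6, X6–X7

Yes; width 2.

Every vertex of G appears in some bag (union = {1, 2, 3, 4, 5, 6, 7, 8, 9}); every edge is covered by a bag; and for each vertex v the set of bags containing v is connected in the bag tree. The decomposition is therefore valid. The largest bag has 3 vertices, so the width is 2.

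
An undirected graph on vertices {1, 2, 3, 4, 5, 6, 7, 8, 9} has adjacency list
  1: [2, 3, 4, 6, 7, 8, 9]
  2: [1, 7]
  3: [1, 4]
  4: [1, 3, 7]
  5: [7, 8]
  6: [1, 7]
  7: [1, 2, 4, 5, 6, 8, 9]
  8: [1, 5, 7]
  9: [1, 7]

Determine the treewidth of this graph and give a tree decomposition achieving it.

Every bag has size at most 3, so the width is 3 − 1 = 2 and tw(G) ≤ 2. For the lower bound, the 3 vertices {1, 3, 4} are pairwise adjacent, and any tree decomposition puts a clique entirely inside one bag — forcing width ≥ 2. The upper and lower bounds meet at 2, so that is the treewidth.

Treewidth 2.
Bags: B1 = {1, 2, 7}  B2 = {1, 7, 8}  B3 = {1, 4, 7}  B4 = {1, 6, 7}  B5 = {1, 3, 4}  B6 = {1, 7, 9}  B7 = {5, 7, 8}
Tree: B1–B2, B1–B3, B2–B4, B3–B5, B3–B6, B2–B7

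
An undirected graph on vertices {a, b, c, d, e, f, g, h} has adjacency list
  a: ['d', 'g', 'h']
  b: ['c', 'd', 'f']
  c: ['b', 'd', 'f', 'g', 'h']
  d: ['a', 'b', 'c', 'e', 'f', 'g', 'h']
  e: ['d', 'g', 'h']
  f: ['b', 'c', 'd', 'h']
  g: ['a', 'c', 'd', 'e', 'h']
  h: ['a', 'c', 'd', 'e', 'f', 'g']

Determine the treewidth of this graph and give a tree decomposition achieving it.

Treewidth 3.
Bags: B1 = {c, d, f, h}  B2 = {c, d, g, h}  B3 = {a, d, g, h}  B4 = {d, e, g, h}  B5 = {b, c, d, f}
Tree: B1–B2, B2–B3, B3–B4, B1–B5

Each bag holds 4 vertices, so the decomposition has width 3, which upper-bounds the treewidth. For the lower bound, the 4 vertices {d, e, g, h} are pairwise adjacent, and any tree decomposition puts a clique entirely inside one bag — forcing width ≥ 3. Therefore the treewidth is 3.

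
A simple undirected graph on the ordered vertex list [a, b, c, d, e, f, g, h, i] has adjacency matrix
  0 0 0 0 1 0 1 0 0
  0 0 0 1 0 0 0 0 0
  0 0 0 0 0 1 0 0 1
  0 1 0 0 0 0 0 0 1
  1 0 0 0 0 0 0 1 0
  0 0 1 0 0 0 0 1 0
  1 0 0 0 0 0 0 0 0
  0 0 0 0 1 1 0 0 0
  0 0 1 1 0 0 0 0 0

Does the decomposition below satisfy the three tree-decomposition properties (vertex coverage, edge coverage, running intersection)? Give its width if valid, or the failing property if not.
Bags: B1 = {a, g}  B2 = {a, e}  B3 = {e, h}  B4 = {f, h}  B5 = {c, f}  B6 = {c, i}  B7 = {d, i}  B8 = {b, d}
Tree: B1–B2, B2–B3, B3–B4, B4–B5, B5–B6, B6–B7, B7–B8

Checking the three conditions: (i) the bags cover all of {a, b, c, d, e, f, g, h, i}; (ii) for each edge, some bag contains both endpoints; (iii) the bags containing any fixed vertex form a subtree. All hold, so the decomposition is valid with width 2 − 1 = 1.

Yes; width 1.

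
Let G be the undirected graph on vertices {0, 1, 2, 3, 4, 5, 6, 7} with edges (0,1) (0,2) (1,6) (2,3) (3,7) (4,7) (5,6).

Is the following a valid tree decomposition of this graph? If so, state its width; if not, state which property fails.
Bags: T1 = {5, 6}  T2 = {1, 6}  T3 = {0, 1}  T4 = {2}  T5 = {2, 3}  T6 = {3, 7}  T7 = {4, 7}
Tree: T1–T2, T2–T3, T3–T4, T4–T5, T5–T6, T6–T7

No — edge (0,2) lies in no bag.

A tree decomposition must satisfy three properties: every vertex lies in some bag; for every edge, both endpoints lie together in some bag; and for every vertex, the bags containing it form a connected subtree. Here edge (0,2) lies in no bag, so the decomposition is invalid.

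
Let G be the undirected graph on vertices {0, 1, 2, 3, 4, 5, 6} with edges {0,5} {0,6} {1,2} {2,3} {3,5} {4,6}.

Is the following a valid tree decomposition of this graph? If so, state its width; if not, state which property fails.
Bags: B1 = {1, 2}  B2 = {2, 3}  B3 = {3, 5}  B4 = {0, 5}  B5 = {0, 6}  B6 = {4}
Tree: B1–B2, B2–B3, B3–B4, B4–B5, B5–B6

No — edge (6,4) lies in no bag.

A tree decomposition must satisfy three properties: every vertex lies in some bag; for every edge, both endpoints lie together in some bag; and for every vertex, the bags containing it form a connected subtree. Here edge (6,4) lies in no bag, so the decomposition is invalid.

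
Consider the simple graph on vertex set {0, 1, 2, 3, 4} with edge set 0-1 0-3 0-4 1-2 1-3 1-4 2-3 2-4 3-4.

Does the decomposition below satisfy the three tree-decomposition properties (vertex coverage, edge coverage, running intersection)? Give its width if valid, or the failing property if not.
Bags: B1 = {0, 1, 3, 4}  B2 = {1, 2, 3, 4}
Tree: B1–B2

Yes; width 3.

Checking the three conditions: (i) the bags cover all of {0, 1, 2, 3, 4}; (ii) for each edge, some bag contains both endpoints; (iii) the bags containing any fixed vertex form a subtree. All hold, so the decomposition is valid with width 4 − 1 = 3.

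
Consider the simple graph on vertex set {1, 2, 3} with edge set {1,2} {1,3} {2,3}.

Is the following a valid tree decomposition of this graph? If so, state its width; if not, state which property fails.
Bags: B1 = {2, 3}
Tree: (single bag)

A tree decomposition must satisfy three properties: every vertex lies in some bag; for every edge, both endpoints lie together in some bag; and for every vertex, the bags containing it form a connected subtree. Here vertex 1 appears in no bag, so the decomposition is invalid.

No — vertex 1 appears in no bag.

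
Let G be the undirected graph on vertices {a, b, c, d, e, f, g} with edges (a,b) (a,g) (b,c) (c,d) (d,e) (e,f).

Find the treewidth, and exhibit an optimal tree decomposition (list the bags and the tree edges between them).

Treewidth 1.
One optimal decomposition is:
Bags: B1 = {e, f}  B2 = {d, e}  B3 = {c, d}  B4 = {b, c}  B5 = {a, b}  B6 = {a, g}
Tree: B1–B2, B2–B3, B3–B4, B4–B5, B5–B6

Every bag has size at most 2, so the width is 2 − 1 = 1 and tw(G) ≤ 1. Any graph with an edge has treewidth ≥ 1, and G has the edge f–e. Therefore the treewidth is 1.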